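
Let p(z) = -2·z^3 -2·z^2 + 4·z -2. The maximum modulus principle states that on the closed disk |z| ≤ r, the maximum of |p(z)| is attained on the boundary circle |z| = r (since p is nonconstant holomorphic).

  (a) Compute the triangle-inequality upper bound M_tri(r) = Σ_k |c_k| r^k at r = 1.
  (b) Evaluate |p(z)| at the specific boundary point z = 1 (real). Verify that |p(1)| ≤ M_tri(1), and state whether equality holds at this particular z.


Coefficients: c_0 = -2, c_1 = 4, c_2 = -2, c_3 = -2. Radius r = 1.
Part (a). Triangle bound: M_tri(r) = Σ_k |c_k| r^k
  = |-2|·1^0 + |4|·1^1 + |-2|·1^2 + |-2|·1^3
  = 2 + 4 + 2 + 2 = 10.
This bounds M(r) := max_{|z|=r} |p(z)| from above; equality holds iff all terms c_k z^k can be made to align in phase at a single z on |z|=r.
Part (b). At z = 1 (real, on the circle |z| = r):
  p(1) = (-2)·1^0 + (4)·1^1 + (-2)·1^2 + (-2)·1^3 = -2.
  |p(1)| = 2.
Check: |p(1)| = 2 ≤ 10 = M_tri(1). ✓ Equality does not hold at z = 1 (the coefficients have mixed signs, so the terms do not all align in phase there).

M_tri(1) = 10; |p(1)| = 2; equality at z=1: no.


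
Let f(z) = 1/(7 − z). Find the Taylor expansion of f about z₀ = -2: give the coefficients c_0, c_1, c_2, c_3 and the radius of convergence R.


Let w = z − z₀, so z = z₀ + w.
Then 7 − z = 7 − (z₀ + w) = (7 − z₀) − w = 9 − w.
f(z) = 1/(9 − w) = (1/(9)) · 1/(1 − w/(9)) = Σ_{n≥0} w^n / (9)^(n+1).
So c_n = 1/(9)^(n+1):
  c_0 = 1/(9)^1 = 1/9.
  c_1 = 1/(9)^2 = 1/81.
  c_2 = 1/(9)^3 = 1/729.
  c_3 = 1/(9)^4 = 1/6561.
The series is valid for |w/d| < 1, i.e. |z − z₀| < |d|.
Radius of convergence: R = |7 − z₀| = |9| = 9 (distance from z₀ to the singularity z = 7).

c_0 = 1/9, c_1 = 1/81, c_2 = 1/729, c_3 = 1/6561; R = 9.


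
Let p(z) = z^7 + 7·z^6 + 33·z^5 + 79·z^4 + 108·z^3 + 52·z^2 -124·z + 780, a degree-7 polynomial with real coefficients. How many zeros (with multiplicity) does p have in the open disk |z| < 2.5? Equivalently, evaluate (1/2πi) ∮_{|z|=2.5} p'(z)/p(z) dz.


The zeros of p are: (1 + 1i), (1 - 1i), (-2 + 3i), (-2 - 3i), (-1 + 3i), (-1 - 3i), -3.
Their magnitudes are: 1.414, 1.414, 3.606, 3.606, 3.162, 3.162, 3.
Zeros with |z| < R = 2.5: (1 + 1i), (1 - 1i).
Count = 2.
By the argument principle, (1/2πi) ∮_{|z|=R} p'(z)/p(z) dz equals exactly this count.

Number of zeros inside |z| < 2.5: 2.


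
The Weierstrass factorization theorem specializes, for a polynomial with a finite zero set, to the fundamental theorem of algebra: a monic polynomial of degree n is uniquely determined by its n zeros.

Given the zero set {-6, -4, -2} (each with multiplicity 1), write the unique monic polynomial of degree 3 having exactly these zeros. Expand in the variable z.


The polynomial is p(z) = ∏_{α ∈ S} (z − α), where S = {-6, -4, -2}.
Expanding the product yields: p(z) = z^3 + 12·z^2 + 44·z + 48.
The resulting polynomial has degree 3 and real coefficients as required.

p(z) = z^3 + 12·z^2 + 44·z + 48.


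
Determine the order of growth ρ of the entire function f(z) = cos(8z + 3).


cos(w) is a linear combination of e^{iw} and e^{−iw} (or e^w, e^{−w} in the hyperbolic case), so |cos(w)| ≤ e^{|w|}. With w = 8z + 3, |w| ≤ 8|z| + 3 = 8r + 3 on |z| = r, giving M(r) ≤ e^{8r + 3}, so ρ ≤ 1. On a suitable ray (z = it for sin/cos; z = t for sinh/cosh, t real → ∞), |cos(8z + 3)| grows like e^{8|t|}/2, so ρ ≥ 1. Hence ρ = 1.
Therefore ρ = 1.

Order ρ = 1.


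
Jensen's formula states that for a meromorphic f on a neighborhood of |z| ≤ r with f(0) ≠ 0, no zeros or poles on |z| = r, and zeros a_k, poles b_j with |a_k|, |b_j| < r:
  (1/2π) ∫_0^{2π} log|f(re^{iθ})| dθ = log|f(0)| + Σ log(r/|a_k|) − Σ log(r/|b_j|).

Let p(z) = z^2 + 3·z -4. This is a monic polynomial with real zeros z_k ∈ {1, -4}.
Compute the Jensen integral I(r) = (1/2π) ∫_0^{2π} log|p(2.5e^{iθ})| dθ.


Zeros: -4, 1; r = 2.5.
Inside |z| < r: 1. Outside (|z| ≥ r): -4.
p(0) = -4, so log|p(0)| = log(4) = 1.3863.
Apply Jensen: I(r) = log|p(0)| + Σ_k log(r/|z_k|), summed over zeros inside |z| < r.
  log(r/|z_k|) for z_k = 1: log(2.5/1) = 0.9163
  Outside zeros (-4) contribute nothing to the Jensen sum.
Sum over inside zeros: 0.9163.
I(r) = log|p(0)| + (inside sum) = 1.3863 + 0.9163 = 2.3026.
Note: since some zeros are outside |z| ≤ r, the simplified n·log(r) form does NOT apply — only the inside zeros contribute.

I(r) ≈ 2.3026.


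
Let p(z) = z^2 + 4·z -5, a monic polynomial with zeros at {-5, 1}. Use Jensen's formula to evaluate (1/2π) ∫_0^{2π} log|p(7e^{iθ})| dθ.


Zeros: -5, 1; r = 7.
Inside |z| < r: -5, 1. Outside (|z| ≥ r): ∅.
p(0) = -5, so log|p(0)| = log(5) = 1.6094.
Apply Jensen: I(r) = log|p(0)| + Σ_k log(r/|z_k|), summed over zeros inside |z| < r.
  log(r/|z_k|) for z_k = -5: log(7/5) = 0.3365
  log(r/|z_k|) for z_k = 1: log(7/1) = 1.9459
Sum over inside zeros: 2.2824.
I(r) = log|p(0)| + (inside sum) = 1.6094 + 2.2824 = 3.8918.
Closed form (all zeros inside, monic): I(r) = n·log(r) = 2·log(7) = 3.8918. ✓

I(r) ≈ 3.8918.


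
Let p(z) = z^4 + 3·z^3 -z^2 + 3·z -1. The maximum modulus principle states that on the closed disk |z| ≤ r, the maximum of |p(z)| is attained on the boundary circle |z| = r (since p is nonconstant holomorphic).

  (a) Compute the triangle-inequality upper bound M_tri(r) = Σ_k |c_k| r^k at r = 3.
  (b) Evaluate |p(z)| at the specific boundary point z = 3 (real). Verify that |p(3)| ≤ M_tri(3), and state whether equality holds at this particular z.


Coefficients: c_0 = -1, c_1 = 3, c_2 = -1, c_3 = 3, c_4 = 1. Radius r = 3.
Part (a). Triangle bound: M_tri(r) = Σ_k |c_k| r^k
  = |-1|·3^0 + |3|·3^1 + |-1|·3^2 + |3|·3^3 + |1|·3^4
  = 1 + 9 + 9 + 81 + 81 = 181.
This bounds M(r) := max_{|z|=r} |p(z)| from above; equality holds iff all terms c_k z^k can be made to align in phase at a single z on |z|=r.
Part (b). At z = 3 (real, on the circle |z| = r):
  p(3) = (-1)·3^0 + (3)·3^1 + (-1)·3^2 + (3)·3^3 + (1)·3^4 = 161.
  |p(3)| = 161.
Check: |p(3)| = 161 ≤ 181 = M_tri(3). ✓ Equality does not hold at z = 3 (the coefficients have mixed signs, so the terms do not all align in phase there).

M_tri(3) = 181; |p(3)| = 161; equality at z=3: no.


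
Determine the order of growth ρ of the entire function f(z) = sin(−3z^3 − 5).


Write sin(w) = (e^{iw} ± e^{−iw})/(2 or 2i), so |sin(w)| ≤ e^{|w|}. With w = −3z^3 − 5, |w| ≤ 3r^3 + 5 on |z|=r, giving M(r) ≤ e^{3r^3 + 5} and ρ ≤ 3. For the lower bound, choose z on |z|=r with -3z^3 purely imaginary of modulus 3r^3; then |sin(−3z^3 − 5)| grows like e^{3r^3}/2, so ρ ≥ 3. Hence ρ = 3.
Therefore ρ = 3.

Order ρ = 3.


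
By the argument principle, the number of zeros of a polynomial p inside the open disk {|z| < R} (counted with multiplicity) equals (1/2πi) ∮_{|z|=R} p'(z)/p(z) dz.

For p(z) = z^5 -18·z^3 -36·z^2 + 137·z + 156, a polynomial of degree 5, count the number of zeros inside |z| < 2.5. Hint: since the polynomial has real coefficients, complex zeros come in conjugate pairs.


The zeros of p are: 3, (-3 + 2i), (-3 - 2i), -1, 4.
Their magnitudes are: 3, 3.606, 3.606, 1, 4.
Zeros with |z| < R = 2.5: -1.
Count = 1.
By the argument principle, (1/2πi) ∮_{|z|=R} p'(z)/p(z) dz equals exactly this count.

Number of zeros inside |z| < 2.5: 1.


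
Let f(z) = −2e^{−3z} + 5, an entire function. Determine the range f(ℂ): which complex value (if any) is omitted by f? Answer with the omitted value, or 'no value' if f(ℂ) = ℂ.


Little Picard bounds the complement of f(ℂ) to at most one point.
e^{−3z} is never zero on ℂ, so -2·e^{−3z} takes every value in ℂ ∖ {0}. Adding 5 shifts the range to ℂ ∖ {5}. Thus f omits exactly the value 5.

Omitted value: 5.


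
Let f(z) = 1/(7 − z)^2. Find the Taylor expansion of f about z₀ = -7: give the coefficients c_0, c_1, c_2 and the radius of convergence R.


Let w = z − z₀, so z = z₀ + w.
Then 7 − z = 7 − (z₀ + w) = (7 − z₀) − w = 14 − w.
f(z) = 1/(14 − w)^2 = (1/(14)^2) · (1 − w/(14))^{−2}.
By the binomial series (1−u)^{−2} = Σ_{n≥0} C(n+1, 1) u^n for |u|<1, with u = w/(14):
  c_n = C(n+1, 1) / (14)^(n+2).
  c_0 = 1/(14)^2 = 1/196.
  c_1 = 2/(14)^3 = 1/1372.
  c_2 = 3/(14)^4 = 3/38416.
The series is valid for |w/d| < 1, i.e. |z − z₀| < |d|.
Radius of convergence: R = |7 − z₀| = |14| = 14 (distance from z₀ to the singularity z = 7).

c_0 = 1/196, c_1 = 1/1372, c_2 = 3/38416; R = 14.


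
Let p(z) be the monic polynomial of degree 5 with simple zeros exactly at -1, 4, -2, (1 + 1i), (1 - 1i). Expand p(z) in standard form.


The polynomial is p(z) = ∏_{α ∈ S} (z − α), where S = {-1, 4, -2, (1 + 1i), (1 - 1i)}.
Expanding the product yields: p(z) = z^5 -3·z^4 -6·z^3 + 10·z^2 -4·z -16.
Note conjugate pairs combine to real quadratics: (z − (1+1i))(z − (1−1i)) = z² − 2z + 2.
The resulting polynomial has degree 5 and real coefficients as required.

p(z) = z^5 -3·z^4 -6·z^3 + 10·z^2 -4·z -16.


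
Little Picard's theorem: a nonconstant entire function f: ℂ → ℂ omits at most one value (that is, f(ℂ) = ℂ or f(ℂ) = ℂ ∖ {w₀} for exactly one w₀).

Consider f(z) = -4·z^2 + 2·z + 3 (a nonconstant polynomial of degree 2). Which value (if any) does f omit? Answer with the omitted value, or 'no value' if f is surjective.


Little Picard bounds the complement of f(ℂ) to at most one point.
For every w ∈ ℂ, the equation p(z) − w = 0 is a nonconstant polynomial in z and hence has at least one root by the fundamental theorem of algebra. So p is surjective onto ℂ, omitting no value.

Omitted value: no value.


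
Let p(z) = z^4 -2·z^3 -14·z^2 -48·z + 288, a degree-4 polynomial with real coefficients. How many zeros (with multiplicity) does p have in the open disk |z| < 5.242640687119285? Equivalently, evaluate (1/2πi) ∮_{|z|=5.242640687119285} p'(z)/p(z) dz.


The zeros of p are: 4, 4, (-3 + 3i), (-3 - 3i).
Their magnitudes are: 4, 4, 4.243, 4.243.
Zeros with |z| < R = 5.242640687119285: 4, 4, (-3 + 3i), (-3 - 3i).
Count = 4.
By the argument principle, (1/2πi) ∮_{|z|=R} p'(z)/p(z) dz equals exactly this count.

Number of zeros inside |z| < 5.242640687119285: 4.


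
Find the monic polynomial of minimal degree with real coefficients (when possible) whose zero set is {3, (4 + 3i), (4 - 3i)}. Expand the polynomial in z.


The polynomial is p(z) = ∏_{α ∈ S} (z − α), where S = {3, (4 + 3i), (4 - 3i)}.
Expanding the product yields: p(z) = z^3 -11·z^2 + 49·z -75.
Note conjugate pairs combine to real quadratics: (z − (4+3i))(z − (4−3i)) = z² − 8z + 25.
The resulting polynomial has degree 3 and real coefficients as required.

p(z) = z^3 -11·z^2 + 49·z -75.


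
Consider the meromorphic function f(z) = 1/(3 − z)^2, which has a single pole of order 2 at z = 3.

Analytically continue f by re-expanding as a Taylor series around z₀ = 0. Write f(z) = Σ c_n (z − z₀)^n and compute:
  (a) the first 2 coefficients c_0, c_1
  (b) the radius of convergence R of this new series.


Let w = z − z₀, so z = z₀ + w.
Then 3 − z = 3 − (z₀ + w) = (3 − z₀) − w = 3 − w.
f(z) = 1/(3 − w)^2 = (1/(3)^2) · (1 − w/(3))^{−2}.
By the binomial series (1−u)^{−2} = Σ_{n≥0} C(n+1, 1) u^n for |u|<1, with u = w/(3):
  c_n = C(n+1, 1) / (3)^(n+2).
  c_0 = 1/(3)^2 = 1/9.
  c_1 = 2/(3)^3 = 2/27.
The series is valid for |w/d| < 1, i.e. |z − z₀| < |d|.
Radius of convergence: R = |3 − z₀| = |3| = 3 (distance from z₀ to the singularity z = 3).

c_0 = 1/9, c_1 = 2/27; R = 3.


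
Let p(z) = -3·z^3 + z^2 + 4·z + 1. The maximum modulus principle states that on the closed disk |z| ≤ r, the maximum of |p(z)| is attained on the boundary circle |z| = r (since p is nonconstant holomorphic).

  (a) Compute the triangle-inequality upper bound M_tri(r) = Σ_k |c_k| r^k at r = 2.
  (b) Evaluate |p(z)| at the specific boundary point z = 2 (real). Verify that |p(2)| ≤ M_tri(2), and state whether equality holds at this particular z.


Coefficients: c_0 = 1, c_1 = 4, c_2 = 1, c_3 = -3. Radius r = 2.
Part (a). Triangle bound: M_tri(r) = Σ_k |c_k| r^k
  = |1|·2^0 + |4|·2^1 + |1|·2^2 + |-3|·2^3
  = 1 + 8 + 4 + 24 = 37.
This bounds M(r) := max_{|z|=r} |p(z)| from above; equality holds iff all terms c_k z^k can be made to align in phase at a single z on |z|=r.
Part (b). At z = 2 (real, on the circle |z| = r):
  p(2) = (1)·2^0 + (4)·2^1 + (1)·2^2 + (-3)·2^3 = -11.
  |p(2)| = 11.
Check: |p(2)| = 11 ≤ 37 = M_tri(2). ✓ Equality does not hold at z = 2 (the coefficients have mixed signs, so the terms do not all align in phase there).

M_tri(2) = 37; |p(2)| = 11; equality at z=2: no.


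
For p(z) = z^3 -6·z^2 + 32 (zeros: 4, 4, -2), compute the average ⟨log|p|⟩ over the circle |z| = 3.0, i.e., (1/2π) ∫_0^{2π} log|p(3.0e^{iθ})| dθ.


Zeros: -2, 4, 4; r = 3.0.
Inside |z| < r: -2. Outside (|z| ≥ r): 4, 4.
p(0) = 32, so log|p(0)| = log(32) = 3.4657.
Apply Jensen: I(r) = log|p(0)| + Σ_k log(r/|z_k|), summed over zeros inside |z| < r.
  log(r/|z_k|) for z_k = -2: log(3.0/2) = 0.4055
  Outside zeros (4, 4) contribute nothing to the Jensen sum.
Sum over inside zeros: 0.4055.
I(r) = log|p(0)| + (inside sum) = 3.4657 + 0.4055 = 3.8712.
Note: since some zeros are outside |z| ≤ r, the simplified n·log(r) form does NOT apply — only the inside zeros contribute.

I(r) ≈ 3.8712.


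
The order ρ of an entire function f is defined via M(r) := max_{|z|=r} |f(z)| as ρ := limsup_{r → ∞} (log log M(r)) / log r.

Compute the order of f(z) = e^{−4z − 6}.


|e^{−4z − 6}| = e^{Re(-4·z) + -6} ≤ e^{4|z|^1 + -6} = e^{4r^1 + -6} on |z| = r, so ρ ≤ 1. Choosing z on |z|=r so that -4·z is real positive (always possible by picking arg z appropriately) gives |f(z)| = e^{4r^1 + -6}, matching the bound. The additive constant -6 does not affect log log M(r) ~ 1·log r. Hence ρ = 1.
Therefore ρ = 1.

Order ρ = 1.


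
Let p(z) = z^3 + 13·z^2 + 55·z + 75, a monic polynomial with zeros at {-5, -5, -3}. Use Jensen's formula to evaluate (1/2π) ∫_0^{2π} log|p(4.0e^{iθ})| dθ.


Zeros: -5, -5, -3; r = 4.0.
Inside |z| < r: -3. Outside (|z| ≥ r): -5, -5.
p(0) = 75, so log|p(0)| = log(75) = 4.3175.
Apply Jensen: I(r) = log|p(0)| + Σ_k log(r/|z_k|), summed over zeros inside |z| < r.
  log(r/|z_k|) for z_k = -3: log(4.0/3) = 0.2877
  Outside zeros (-5, -5) contribute nothing to the Jensen sum.
Sum over inside zeros: 0.2877.
I(r) = log|p(0)| + (inside sum) = 4.3175 + 0.2877 = 4.6052.
Note: since some zeros are outside |z| ≤ r, the simplified n·log(r) form does NOT apply — only the inside zeros contribute.

I(r) ≈ 4.6052.


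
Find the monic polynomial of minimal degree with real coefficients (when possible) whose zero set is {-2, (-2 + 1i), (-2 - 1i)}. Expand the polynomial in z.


The polynomial is p(z) = ∏_{α ∈ S} (z − α), where S = {-2, (-2 + 1i), (-2 - 1i)}.
Expanding the product yields: p(z) = z^3 + 6·z^2 + 13·z + 10.
Note conjugate pairs combine to real quadratics: (z − (-2+1i))(z − (-2−1i)) = z² + 4z + 5.
The resulting polynomial has degree 3 and real coefficients as required.

p(z) = z^3 + 6·z^2 + 13·z + 10.


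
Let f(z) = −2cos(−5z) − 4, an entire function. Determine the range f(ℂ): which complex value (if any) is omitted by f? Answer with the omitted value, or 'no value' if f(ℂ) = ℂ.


Little Picard bounds the complement of f(ℂ) to at most one point.
cos is entire and surjective onto ℂ: for every w ∈ ℂ, cos(ζ) = w has a solution ζ ∈ ℂ (e.g., via the complex inverse arccos). With ζ = −5z this gives z = ζ/(-5). Then -2·cos(−5z) takes every value in -2·ℂ = ℂ, and adding -4 is a bijection of ℂ. So f is surjective and omits no value. (Note: only on the real line is cos bounded by [−1, 1].)

Omitted value: no value.


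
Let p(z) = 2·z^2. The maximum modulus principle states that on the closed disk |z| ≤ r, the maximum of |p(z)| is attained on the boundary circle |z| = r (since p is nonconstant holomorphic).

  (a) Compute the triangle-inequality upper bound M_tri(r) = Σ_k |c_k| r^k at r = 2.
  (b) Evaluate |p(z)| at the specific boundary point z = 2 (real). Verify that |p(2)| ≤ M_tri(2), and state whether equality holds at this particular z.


Coefficients: c_0 = 0, c_1 = 0, c_2 = 2. Radius r = 2.
Part (a). Triangle bound: M_tri(r) = Σ_k |c_k| r^k
  = |0|·2^0 + |0|·2^1 + |2|·2^2
  = 0 + 0 + 8 = 8.
This bounds M(r) := max_{|z|=r} |p(z)| from above; equality holds iff all terms c_k z^k can be made to align in phase at a single z on |z|=r.
Part (b). At z = 2 (real, on the circle |z| = r):
  p(2) = (0)·2^0 + (0)·2^1 + (2)·2^2 = 8.
  |p(2)| = 8.
Since all nonzero coefficients share the same sign, |p(2)| = 8 = M_tri(2); the triangle bound is attained at z = 2, so in fact M(r) = 8.

M_tri(2) = 8; |p(2)| = 8; equality at z=2: yes.


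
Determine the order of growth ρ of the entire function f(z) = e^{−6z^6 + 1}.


|e^{−6z^6 + 1}| = e^{Re(-6·z^6) + 1} ≤ e^{6|z|^6 + 1} = e^{6r^6 + 1} on |z| = r, so ρ ≤ 6. Choosing z on |z|=r so that -6·z^6 is real positive (always possible by picking arg z appropriately) gives |f(z)| = e^{6r^6 + 1}, matching the bound. The additive constant 1 does not affect log log M(r) ~ 6·log r. Hence ρ = 6.
Therefore ρ = 6.

Order ρ = 6.


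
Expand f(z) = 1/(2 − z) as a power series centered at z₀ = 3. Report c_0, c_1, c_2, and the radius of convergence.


Let w = z − z₀, so z = z₀ + w.
Then 2 − z = 2 − (z₀ + w) = (2 − z₀) − w = -1 − w.
f(z) = 1/(-1 − w) = (1/(-1)) · 1/(1 − w/(-1)) = Σ_{n≥0} w^n / (-1)^(n+1).
So c_n = 1/(-1)^(n+1):
  c_0 = 1/(-1)^1 = -1.
  c_1 = 1/(-1)^2 = 1.
  c_2 = 1/(-1)^3 = -1.
The series is valid for |w/d| < 1, i.e. |z − z₀| < |d|.
Radius of convergence: R = |2 − z₀| = |-1| = 1 (distance from z₀ to the singularity z = 2).

c_0 = -1, c_1 = 1, c_2 = -1; R = 1.


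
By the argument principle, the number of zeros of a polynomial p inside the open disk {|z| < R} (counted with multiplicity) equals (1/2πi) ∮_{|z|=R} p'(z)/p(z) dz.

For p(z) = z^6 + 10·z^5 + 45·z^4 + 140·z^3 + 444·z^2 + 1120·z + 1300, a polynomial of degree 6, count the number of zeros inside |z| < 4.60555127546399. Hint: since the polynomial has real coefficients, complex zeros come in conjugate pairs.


The zeros of p are: (-3 + 1i), (-3 - 1i), (1 + 3i), (1 - 3i), (-3 + 2i), (-3 - 2i).
Their magnitudes are: 3.162, 3.162, 3.162, 3.162, 3.606, 3.606.
Zeros with |z| < R = 4.60555127546399: (-3 + 1i), (-3 - 1i), (1 + 3i), (1 - 3i), (-3 + 2i), (-3 - 2i).
Count = 6.
By the argument principle, (1/2πi) ∮_{|z|=R} p'(z)/p(z) dz equals exactly this count.

Number of zeros inside |z| < 4.60555127546399: 6.


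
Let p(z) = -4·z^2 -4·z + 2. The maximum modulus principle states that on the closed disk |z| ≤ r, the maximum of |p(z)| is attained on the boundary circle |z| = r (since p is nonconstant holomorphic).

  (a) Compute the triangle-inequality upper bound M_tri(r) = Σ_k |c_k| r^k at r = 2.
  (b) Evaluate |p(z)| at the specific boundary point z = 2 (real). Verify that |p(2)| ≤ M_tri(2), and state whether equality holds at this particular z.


Coefficients: c_0 = 2, c_1 = -4, c_2 = -4. Radius r = 2.
Part (a). Triangle bound: M_tri(r) = Σ_k |c_k| r^k
  = |2|·2^0 + |-4|·2^1 + |-4|·2^2
  = 2 + 8 + 16 = 26.
This bounds M(r) := max_{|z|=r} |p(z)| from above; equality holds iff all terms c_k z^k can be made to align in phase at a single z on |z|=r.
Part (b). At z = 2 (real, on the circle |z| = r):
  p(2) = (2)·2^0 + (-4)·2^1 + (-4)·2^2 = -22.
  |p(2)| = 22.
Check: |p(2)| = 22 ≤ 26 = M_tri(2). ✓ Equality does not hold at z = 2 (the coefficients have mixed signs, so the terms do not all align in phase there).

M_tri(2) = 26; |p(2)| = 22; equality at z=2: no.


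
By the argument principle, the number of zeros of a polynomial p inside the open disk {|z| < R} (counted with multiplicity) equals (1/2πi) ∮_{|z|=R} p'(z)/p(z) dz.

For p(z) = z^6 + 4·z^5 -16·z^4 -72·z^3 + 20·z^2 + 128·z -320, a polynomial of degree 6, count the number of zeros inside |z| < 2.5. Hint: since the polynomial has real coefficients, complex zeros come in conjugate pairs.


The zeros of p are: (-3 + 1i), (-3 - 1i), -4, (1 + 1i), (1 - 1i), 4.
Their magnitudes are: 3.162, 3.162, 4, 1.414, 1.414, 4.
Zeros with |z| < R = 2.5: (1 + 1i), (1 - 1i).
Count = 2.
By the argument principle, (1/2πi) ∮_{|z|=R} p'(z)/p(z) dz equals exactly this count.

Number of zeros inside |z| < 2.5: 2.


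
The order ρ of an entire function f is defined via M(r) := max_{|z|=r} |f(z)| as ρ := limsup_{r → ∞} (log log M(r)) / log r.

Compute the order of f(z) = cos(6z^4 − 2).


Write cos(w) = (e^{iw} ± e^{−iw})/(2 or 2i), so |cos(w)| ≤ e^{|w|}. With w = 6z^4 − 2, |w| ≤ 6r^4 + 2 on |z|=r, giving M(r) ≤ e^{6r^4 + 2} and ρ ≤ 4. For the lower bound, choose z on |z|=r with 6z^4 purely imaginary of modulus 6r^4; then |cos(6z^4 − 2)| grows like e^{6r^4}/2, so ρ ≥ 4. Hence ρ = 4.
Therefore ρ = 4.

Order ρ = 4.


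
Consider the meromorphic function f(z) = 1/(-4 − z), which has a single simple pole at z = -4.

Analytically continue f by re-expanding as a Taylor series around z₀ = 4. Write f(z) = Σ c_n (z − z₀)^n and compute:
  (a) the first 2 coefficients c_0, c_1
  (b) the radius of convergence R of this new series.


Let w = z − z₀, so z = z₀ + w.
Then -4 − z = -4 − (z₀ + w) = (-4 − z₀) − w = -8 − w.
f(z) = 1/(-8 − w) = (1/(-8)) · 1/(1 − w/(-8)) = Σ_{n≥0} w^n / (-8)^(n+1).
So c_n = 1/(-8)^(n+1):
  c_0 = 1/(-8)^1 = -1/8.
  c_1 = 1/(-8)^2 = 1/64.
The series is valid for |w/d| < 1, i.e. |z − z₀| < |d|.
Radius of convergence: R = |-4 − z₀| = |-8| = 8 (distance from z₀ to the singularity z = -4).

c_0 = -1/8, c_1 = 1/64; R = 8.


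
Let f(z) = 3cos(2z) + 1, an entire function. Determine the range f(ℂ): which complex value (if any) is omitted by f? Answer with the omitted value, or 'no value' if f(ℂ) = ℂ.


Little Picard bounds the complement of f(ℂ) to at most one point.
cos is entire and surjective onto ℂ: for every w ∈ ℂ, cos(ζ) = w has a solution ζ ∈ ℂ (e.g., via the complex inverse arccos). With ζ = 2z this gives z = ζ/(2). Then 3·cos(2z) takes every value in 3·ℂ = ℂ, and adding 1 is a bijection of ℂ. So f is surjective and omits no value. (Note: only on the real line is cos bounded by [−1, 1].)

Omitted value: no value.


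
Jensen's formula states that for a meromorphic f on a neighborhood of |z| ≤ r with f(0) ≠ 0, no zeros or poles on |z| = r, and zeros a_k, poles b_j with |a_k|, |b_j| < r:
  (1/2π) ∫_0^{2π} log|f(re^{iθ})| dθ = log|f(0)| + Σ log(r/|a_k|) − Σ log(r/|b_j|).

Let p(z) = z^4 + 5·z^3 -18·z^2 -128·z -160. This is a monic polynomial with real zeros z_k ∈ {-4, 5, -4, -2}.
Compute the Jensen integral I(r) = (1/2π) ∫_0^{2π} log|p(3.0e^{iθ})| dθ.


Zeros: -4, -4, -2, 5; r = 3.0.
Inside |z| < r: -2. Outside (|z| ≥ r): -4, -4, 5.
p(0) = -160, so log|p(0)| = log(160) = 5.0752.
Apply Jensen: I(r) = log|p(0)| + Σ_k log(r/|z_k|), summed over zeros inside |z| < r.
  log(r/|z_k|) for z_k = -2: log(3.0/2) = 0.4055
  Outside zeros (-4, -4, 5) contribute nothing to the Jensen sum.
Sum over inside zeros: 0.4055.
I(r) = log|p(0)| + (inside sum) = 5.0752 + 0.4055 = 5.4806.
Note: since some zeros are outside |z| ≤ r, the simplified n·log(r) form does NOT apply — only the inside zeros contribute.

I(r) ≈ 5.4806.


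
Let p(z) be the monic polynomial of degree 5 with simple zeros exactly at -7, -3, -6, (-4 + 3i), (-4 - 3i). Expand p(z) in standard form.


The polynomial is p(z) = ∏_{α ∈ S} (z − α), where S = {-7, -3, -6, (-4 + 3i), (-4 - 3i)}.
Expanding the product yields: p(z) = z^5 + 24·z^4 + 234·z^3 + 1174·z^2 + 3033·z + 3150.
Note conjugate pairs combine to real quadratics: (z − (-4+3i))(z − (-4−3i)) = z² + 8z + 25.
The resulting polynomial has degree 5 and real coefficients as required.

p(z) = z^5 + 24·z^4 + 234·z^3 + 1174·z^2 + 3033·z + 3150.


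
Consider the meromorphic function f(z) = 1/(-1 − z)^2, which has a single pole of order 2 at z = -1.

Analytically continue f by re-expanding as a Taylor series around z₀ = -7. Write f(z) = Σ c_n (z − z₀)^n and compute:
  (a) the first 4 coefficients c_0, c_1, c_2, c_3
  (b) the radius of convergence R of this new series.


Let w = z − z₀, so z = z₀ + w.
Then -1 − z = -1 − (z₀ + w) = (-1 − z₀) − w = 6 − w.
f(z) = 1/(6 − w)^2 = (1/(6)^2) · (1 − w/(6))^{−2}.
By the binomial series (1−u)^{−2} = Σ_{n≥0} C(n+1, 1) u^n for |u|<1, with u = w/(6):
  c_n = C(n+1, 1) / (6)^(n+2).
  c_0 = 1/(6)^2 = 1/36.
  c_1 = 2/(6)^3 = 1/108.
  c_2 = 3/(6)^4 = 1/432.
  c_3 = 4/(6)^5 = 1/1944.
The series is valid for |w/d| < 1, i.e. |z − z₀| < |d|.
Radius of convergence: R = |-1 − z₀| = |6| = 6 (distance from z₀ to the singularity z = -1).

c_0 = 1/36, c_1 = 1/108, c_2 = 1/432, c_3 = 1/1944; R = 6.


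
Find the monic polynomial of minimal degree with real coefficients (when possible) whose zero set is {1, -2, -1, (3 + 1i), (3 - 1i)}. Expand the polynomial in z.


The polynomial is p(z) = ∏_{α ∈ S} (z − α), where S = {1, -2, -1, (3 + 1i), (3 - 1i)}.
Expanding the product yields: p(z) = z^5 -4·z^4 -3·z^3 + 24·z^2 + 2·z -20.
Note conjugate pairs combine to real quadratics: (z − (3+1i))(z − (3−1i)) = z² − 6z + 10.
The resulting polynomial has degree 5 and real coefficients as required.

p(z) = z^5 -4·z^4 -3·z^3 + 24·z^2 + 2·z -20.


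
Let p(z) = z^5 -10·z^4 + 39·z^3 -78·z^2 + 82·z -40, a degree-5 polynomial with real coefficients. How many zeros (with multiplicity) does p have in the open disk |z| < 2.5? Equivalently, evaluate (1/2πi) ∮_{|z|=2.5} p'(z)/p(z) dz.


The zeros of p are: (2 + 1i), (2 - 1i), (1 + 1i), (1 - 1i), 4.
Their magnitudes are: 2.236, 2.236, 1.414, 1.414, 4.
Zeros with |z| < R = 2.5: (2 + 1i), (2 - 1i), (1 + 1i), (1 - 1i).
Count = 4.
By the argument principle, (1/2πi) ∮_{|z|=R} p'(z)/p(z) dz equals exactly this count.

Number of zeros inside |z| < 2.5: 4.


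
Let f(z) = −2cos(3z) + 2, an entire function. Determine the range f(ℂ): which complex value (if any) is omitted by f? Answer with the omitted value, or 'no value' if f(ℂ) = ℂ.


Little Picard bounds the complement of f(ℂ) to at most one point.
cos is entire and surjective onto ℂ: for every w ∈ ℂ, cos(ζ) = w has a solution ζ ∈ ℂ (e.g., via the complex inverse arccos). With ζ = 3z this gives z = ζ/(3). Then -2·cos(3z) takes every value in -2·ℂ = ℂ, and adding 2 is a bijection of ℂ. So f is surjective and omits no value. (Note: only on the real line is cos bounded by [−1, 1].)

Omitted value: no value.


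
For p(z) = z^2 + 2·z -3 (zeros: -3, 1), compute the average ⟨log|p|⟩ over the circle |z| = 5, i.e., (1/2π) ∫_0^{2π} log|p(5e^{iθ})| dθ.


Zeros: -3, 1; r = 5.
Inside |z| < r: -3, 1. Outside (|z| ≥ r): ∅.
p(0) = -3, so log|p(0)| = log(3) = 1.0986.
Apply Jensen: I(r) = log|p(0)| + Σ_k log(r/|z_k|), summed over zeros inside |z| < r.
  log(r/|z_k|) for z_k = -3: log(5/3) = 0.5108
  log(r/|z_k|) for z_k = 1: log(5/1) = 1.6094
Sum over inside zeros: 2.1203.
I(r) = log|p(0)| + (inside sum) = 1.0986 + 2.1203 = 3.2189.
Closed form (all zeros inside, monic): I(r) = n·log(r) = 2·log(5) = 3.2189. ✓

I(r) ≈ 3.2189.


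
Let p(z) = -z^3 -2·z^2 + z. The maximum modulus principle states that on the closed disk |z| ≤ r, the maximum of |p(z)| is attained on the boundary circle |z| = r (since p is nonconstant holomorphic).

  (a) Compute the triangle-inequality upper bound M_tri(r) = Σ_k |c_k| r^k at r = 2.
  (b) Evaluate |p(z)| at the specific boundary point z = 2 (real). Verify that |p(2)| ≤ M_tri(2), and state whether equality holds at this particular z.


Coefficients: c_0 = 0, c_1 = 1, c_2 = -2, c_3 = -1. Radius r = 2.
Part (a). Triangle bound: M_tri(r) = Σ_k |c_k| r^k
  = |0|·2^0 + |1|·2^1 + |-2|·2^2 + |-1|·2^3
  = 0 + 2 + 8 + 8 = 18.
This bounds M(r) := max_{|z|=r} |p(z)| from above; equality holds iff all terms c_k z^k can be made to align in phase at a single z on |z|=r.
Part (b). At z = 2 (real, on the circle |z| = r):
  p(2) = (0)·2^0 + (1)·2^1 + (-2)·2^2 + (-1)·2^3 = -14.
  |p(2)| = 14.
Check: |p(2)| = 14 ≤ 18 = M_tri(2). ✓ Equality does not hold at z = 2 (the coefficients have mixed signs, so the terms do not all align in phase there).

M_tri(2) = 18; |p(2)| = 14; equality at z=2: no.


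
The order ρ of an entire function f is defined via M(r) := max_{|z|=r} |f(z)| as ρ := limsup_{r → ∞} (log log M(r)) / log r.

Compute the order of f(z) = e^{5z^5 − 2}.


|e^{5z^5 − 2}| = e^{Re(5·z^5) + -2} ≤ e^{5|z|^5 + -2} = e^{5r^5 + -2} on |z| = r, so ρ ≤ 5. Choosing z on |z|=r so that 5·z^5 is real positive (always possible by picking arg z appropriately) gives |f(z)| = e^{5r^5 + -2}, matching the bound. The additive constant -2 does not affect log log M(r) ~ 5·log r. Hence ρ = 5.
Therefore ρ = 5.

Order ρ = 5.


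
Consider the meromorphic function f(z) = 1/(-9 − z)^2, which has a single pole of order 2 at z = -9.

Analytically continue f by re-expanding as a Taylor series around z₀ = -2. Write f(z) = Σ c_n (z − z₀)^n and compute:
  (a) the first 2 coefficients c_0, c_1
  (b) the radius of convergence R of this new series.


Let w = z − z₀, so z = z₀ + w.
Then -9 − z = -9 − (z₀ + w) = (-9 − z₀) − w = -7 − w.
f(z) = 1/(-7 − w)^2 = (1/(-7)^2) · (1 − w/(-7))^{−2}.
By the binomial series (1−u)^{−2} = Σ_{n≥0} C(n+1, 1) u^n for |u|<1, with u = w/(-7):
  c_n = C(n+1, 1) / (-7)^(n+2).
  c_0 = 1/(-7)^2 = 1/49.
  c_1 = 2/(-7)^3 = -2/343.
The series is valid for |w/d| < 1, i.e. |z − z₀| < |d|.
Radius of convergence: R = |-9 − z₀| = |-7| = 7 (distance from z₀ to the singularity z = -9).

c_0 = 1/49, c_1 = -2/343; R = 7.


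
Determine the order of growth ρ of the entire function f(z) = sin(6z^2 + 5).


Write sin(w) = (e^{iw} ± e^{−iw})/(2 or 2i), so |sin(w)| ≤ e^{|w|}. With w = 6z^2 + 5, |w| ≤ 6r^2 + 5 on |z|=r, giving M(r) ≤ e^{6r^2 + 5} and ρ ≤ 2. For the lower bound, choose z on |z|=r with 6z^2 purely imaginary of modulus 6r^2; then |sin(6z^2 + 5)| grows like e^{6r^2}/2, so ρ ≥ 2. Hence ρ = 2.
Therefore ρ = 2.

Order ρ = 2.


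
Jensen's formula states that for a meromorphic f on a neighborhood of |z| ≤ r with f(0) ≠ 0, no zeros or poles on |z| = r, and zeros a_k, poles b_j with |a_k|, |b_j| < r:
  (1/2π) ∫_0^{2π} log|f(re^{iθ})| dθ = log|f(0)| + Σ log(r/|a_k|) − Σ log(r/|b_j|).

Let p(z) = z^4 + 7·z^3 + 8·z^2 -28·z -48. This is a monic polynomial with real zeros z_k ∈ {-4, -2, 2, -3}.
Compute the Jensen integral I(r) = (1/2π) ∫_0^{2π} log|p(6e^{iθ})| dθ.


Zeros: -4, -3, -2, 2; r = 6.
Inside |z| < r: -4, -3, -2, 2. Outside (|z| ≥ r): ∅.
p(0) = -48, so log|p(0)| = log(48) = 3.8712.
Apply Jensen: I(r) = log|p(0)| + Σ_k log(r/|z_k|), summed over zeros inside |z| < r.
  log(r/|z_k|) for z_k = -4: log(6/4) = 0.4055
  log(r/|z_k|) for z_k = -2: log(6/2) = 1.0986
  log(r/|z_k|) for z_k = 2: log(6/2) = 1.0986
  log(r/|z_k|) for z_k = -3: log(6/3) = 0.6931
Sum over inside zeros: 3.2958.
I(r) = log|p(0)| + (inside sum) = 3.8712 + 3.2958 = 7.1670.
Closed form (all zeros inside, monic): I(r) = n·log(r) = 4·log(6) = 7.1670. ✓

I(r) ≈ 7.1670.


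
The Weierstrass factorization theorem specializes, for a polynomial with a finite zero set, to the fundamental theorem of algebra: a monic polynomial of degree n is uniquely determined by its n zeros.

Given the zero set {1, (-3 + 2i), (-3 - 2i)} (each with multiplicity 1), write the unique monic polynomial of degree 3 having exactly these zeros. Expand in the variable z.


The polynomial is p(z) = ∏_{α ∈ S} (z − α), where S = {1, (-3 + 2i), (-3 - 2i)}.
Expanding the product yields: p(z) = z^3 + 5·z^2 + 7·z -13.
Note conjugate pairs combine to real quadratics: (z − (-3+2i))(z − (-3−2i)) = z² + 6z + 13.
The resulting polynomial has degree 3 and real coefficients as required.

p(z) = z^3 + 5·z^2 + 7·z -13.


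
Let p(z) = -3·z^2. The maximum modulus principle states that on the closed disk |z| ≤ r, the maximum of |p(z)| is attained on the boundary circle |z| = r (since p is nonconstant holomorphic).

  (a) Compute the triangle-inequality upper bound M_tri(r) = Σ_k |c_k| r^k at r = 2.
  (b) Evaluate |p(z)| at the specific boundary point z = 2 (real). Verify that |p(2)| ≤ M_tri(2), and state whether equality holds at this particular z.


Coefficients: c_0 = 0, c_1 = 0, c_2 = -3. Radius r = 2.
Part (a). Triangle bound: M_tri(r) = Σ_k |c_k| r^k
  = |0|·2^0 + |0|·2^1 + |-3|·2^2
  = 0 + 0 + 12 = 12.
This bounds M(r) := max_{|z|=r} |p(z)| from above; equality holds iff all terms c_k z^k can be made to align in phase at a single z on |z|=r.
Part (b). At z = 2 (real, on the circle |z| = r):
  p(2) = (0)·2^0 + (0)·2^1 + (-3)·2^2 = -12.
  |p(2)| = 12.
Since all nonzero coefficients share the same sign, |p(2)| = 12 = M_tri(2); the triangle bound is attained at z = 2, so in fact M(r) = 12.

M_tri(2) = 12; |p(2)| = 12; equality at z=2: yes.


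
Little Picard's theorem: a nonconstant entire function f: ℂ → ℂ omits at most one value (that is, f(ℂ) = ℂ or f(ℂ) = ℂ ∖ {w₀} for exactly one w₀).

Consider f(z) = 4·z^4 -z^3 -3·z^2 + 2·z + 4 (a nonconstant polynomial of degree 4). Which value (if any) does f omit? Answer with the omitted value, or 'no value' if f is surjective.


Little Picard bounds the complement of f(ℂ) to at most one point.
For every w ∈ ℂ, the equation p(z) − w = 0 is a nonconstant polynomial in z and hence has at least one root by the fundamental theorem of algebra. So p is surjective onto ℂ, omitting no value.

Omitted value: no value.


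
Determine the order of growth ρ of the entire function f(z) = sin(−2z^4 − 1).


Write sin(w) = (e^{iw} ± e^{−iw})/(2 or 2i), so |sin(w)| ≤ e^{|w|}. With w = −2z^4 − 1, |w| ≤ 2r^4 + 1 on |z|=r, giving M(r) ≤ e^{2r^4 + 1} and ρ ≤ 4. For the lower bound, choose z on |z|=r with -2z^4 purely imaginary of modulus 2r^4; then |sin(−2z^4 − 1)| grows like e^{2r^4}/2, so ρ ≥ 4. Hence ρ = 4.
Therefore ρ = 4.

Order ρ = 4.


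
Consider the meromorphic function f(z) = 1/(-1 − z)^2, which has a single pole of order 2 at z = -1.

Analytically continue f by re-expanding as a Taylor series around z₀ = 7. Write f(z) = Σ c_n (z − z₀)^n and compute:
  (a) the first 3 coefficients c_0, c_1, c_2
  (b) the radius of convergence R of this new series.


Let w = z − z₀, so z = z₀ + w.
Then -1 − z = -1 − (z₀ + w) = (-1 − z₀) − w = -8 − w.
f(z) = 1/(-8 − w)^2 = (1/(-8)^2) · (1 − w/(-8))^{−2}.
By the binomial series (1−u)^{−2} = Σ_{n≥0} C(n+1, 1) u^n for |u|<1, with u = w/(-8):
  c_n = C(n+1, 1) / (-8)^(n+2).
  c_0 = 1/(-8)^2 = 1/64.
  c_1 = 2/(-8)^3 = -1/256.
  c_2 = 3/(-8)^4 = 3/4096.
The series is valid for |w/d| < 1, i.e. |z − z₀| < |d|.
Radius of convergence: R = |-1 − z₀| = |-8| = 8 (distance from z₀ to the singularity z = -1).

c_0 = 1/64, c_1 = -1/256, c_2 = 3/4096; R = 8.


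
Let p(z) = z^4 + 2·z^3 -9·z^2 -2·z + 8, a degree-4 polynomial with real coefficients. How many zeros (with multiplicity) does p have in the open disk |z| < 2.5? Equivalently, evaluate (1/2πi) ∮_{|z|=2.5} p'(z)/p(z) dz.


The zeros of p are: -1, 2, 1, -4.
Their magnitudes are: 1, 2, 1, 4.
Zeros with |z| < R = 2.5: -1, 2, 1.
Count = 3.
By the argument principle, (1/2πi) ∮_{|z|=R} p'(z)/p(z) dz equals exactly this count.

Number of zeros inside |z| < 2.5: 3.


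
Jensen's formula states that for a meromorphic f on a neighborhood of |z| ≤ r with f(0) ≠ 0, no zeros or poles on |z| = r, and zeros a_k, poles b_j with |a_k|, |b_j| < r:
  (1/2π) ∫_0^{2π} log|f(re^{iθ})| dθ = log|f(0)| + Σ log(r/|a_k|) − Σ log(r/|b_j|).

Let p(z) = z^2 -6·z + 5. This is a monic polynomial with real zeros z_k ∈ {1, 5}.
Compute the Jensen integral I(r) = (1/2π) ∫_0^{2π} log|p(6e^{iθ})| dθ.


Zeros: 1, 5; r = 6.
Inside |z| < r: 1, 5. Outside (|z| ≥ r): ∅.
p(0) = 5, so log|p(0)| = log(5) = 1.6094.
Apply Jensen: I(r) = log|p(0)| + Σ_k log(r/|z_k|), summed over zeros inside |z| < r.
  log(r/|z_k|) for z_k = 1: log(6/1) = 1.7918
  log(r/|z_k|) for z_k = 5: log(6/5) = 0.1823
Sum over inside zeros: 1.9741.
I(r) = log|p(0)| + (inside sum) = 1.6094 + 1.9741 = 3.5835.
Closed form (all zeros inside, monic): I(r) = n·log(r) = 2·log(6) = 3.5835. ✓

I(r) ≈ 3.5835.


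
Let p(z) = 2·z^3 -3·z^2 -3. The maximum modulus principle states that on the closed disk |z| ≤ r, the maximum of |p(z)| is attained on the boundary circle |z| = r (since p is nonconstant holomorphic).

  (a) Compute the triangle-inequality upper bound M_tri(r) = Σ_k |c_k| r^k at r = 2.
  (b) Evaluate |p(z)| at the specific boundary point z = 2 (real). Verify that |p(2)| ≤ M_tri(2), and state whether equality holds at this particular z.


Coefficients: c_0 = -3, c_1 = 0, c_2 = -3, c_3 = 2. Radius r = 2.
Part (a). Triangle bound: M_tri(r) = Σ_k |c_k| r^k
  = |-3|·2^0 + |0|·2^1 + |-3|·2^2 + |2|·2^3
  = 3 + 0 + 12 + 16 = 31.
This bounds M(r) := max_{|z|=r} |p(z)| from above; equality holds iff all terms c_k z^k can be made to align in phase at a single z on |z|=r.
Part (b). At z = 2 (real, on the circle |z| = r):
  p(2) = (-3)·2^0 + (0)·2^1 + (-3)·2^2 + (2)·2^3 = 1.
  |p(2)| = 1.
Check: |p(2)| = 1 ≤ 31 = M_tri(2). ✓ Equality does not hold at z = 2 (the coefficients have mixed signs, so the terms do not all align in phase there).

M_tri(2) = 31; |p(2)| = 1; equality at z=2: no.


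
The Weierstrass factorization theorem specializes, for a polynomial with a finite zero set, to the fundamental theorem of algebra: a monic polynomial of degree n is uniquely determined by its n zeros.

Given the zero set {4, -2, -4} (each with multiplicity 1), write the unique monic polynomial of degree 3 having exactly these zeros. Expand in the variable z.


The polynomial is p(z) = ∏_{α ∈ S} (z − α), where S = {4, -2, -4}.
Expanding the product yields: p(z) = z^3 + 2·z^2 -16·z -32.
The resulting polynomial has degree 3 and real coefficients as required.

p(z) = z^3 + 2·z^2 -16·z -32.


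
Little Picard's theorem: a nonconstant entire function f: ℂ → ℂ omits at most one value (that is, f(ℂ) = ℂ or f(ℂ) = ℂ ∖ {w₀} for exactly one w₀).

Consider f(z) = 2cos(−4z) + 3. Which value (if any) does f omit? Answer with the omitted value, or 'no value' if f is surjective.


Little Picard bounds the complement of f(ℂ) to at most one point.
cos is entire and surjective onto ℂ: for every w ∈ ℂ, cos(ζ) = w has a solution ζ ∈ ℂ (e.g., via the complex inverse arccos). With ζ = −4z this gives z = ζ/(-4). Then 2·cos(−4z) takes every value in 2·ℂ = ℂ, and adding 3 is a bijection of ℂ. So f is surjective and omits no value. (Note: only on the real line is cos bounded by [−1, 1].)

Omitted value: no value.


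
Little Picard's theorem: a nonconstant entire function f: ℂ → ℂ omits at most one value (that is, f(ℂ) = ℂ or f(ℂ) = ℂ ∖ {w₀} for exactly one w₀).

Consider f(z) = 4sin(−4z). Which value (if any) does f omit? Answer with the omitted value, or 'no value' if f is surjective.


Little Picard bounds the complement of f(ℂ) to at most one point.
sin is entire and surjective onto ℂ: for every w ∈ ℂ, sin(ζ) = w has a solution ζ ∈ ℂ (e.g., via the complex inverse arcsin). With ζ = −4z this gives z = ζ/(-4). Then 4·sin(−4z) takes every value in 4·ℂ = ℂ, and adding 0 is a bijection of ℂ. So f is surjective and omits no value. (Note: only on the real line is sin bounded by [−1, 1].)

Omitted value: no value.


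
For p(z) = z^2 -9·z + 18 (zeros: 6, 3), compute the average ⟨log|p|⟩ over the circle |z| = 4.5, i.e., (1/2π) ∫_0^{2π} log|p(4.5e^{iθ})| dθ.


Zeros: 3, 6; r = 4.5.
Inside |z| < r: 3. Outside (|z| ≥ r): 6.
p(0) = 18, so log|p(0)| = log(18) = 2.8904.
Apply Jensen: I(r) = log|p(0)| + Σ_k log(r/|z_k|), summed over zeros inside |z| < r.
  log(r/|z_k|) for z_k = 3: log(4.5/3) = 0.4055
  Outside zeros (6) contribute nothing to the Jensen sum.
Sum over inside zeros: 0.4055.
I(r) = log|p(0)| + (inside sum) = 2.8904 + 0.4055 = 3.2958.
Note: since some zeros are outside |z| ≤ r, the simplified n·log(r) form does NOT apply — only the inside zeros contribute.

I(r) ≈ 3.2958.
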